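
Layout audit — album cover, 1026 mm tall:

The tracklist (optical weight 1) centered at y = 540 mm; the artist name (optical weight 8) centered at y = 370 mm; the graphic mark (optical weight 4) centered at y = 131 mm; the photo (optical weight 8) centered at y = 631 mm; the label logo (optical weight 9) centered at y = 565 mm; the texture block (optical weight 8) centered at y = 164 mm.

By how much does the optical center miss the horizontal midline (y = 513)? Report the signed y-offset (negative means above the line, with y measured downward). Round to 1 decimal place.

≈ -105.9 mm

Weights sum to 1 + 8 + 4 + 8 + 9 + 8 = 38.
Σw·y = 15469; ȳ = 15469/38 ≈ 407.08.
Difference: 407.08 − 513 ≈ -105.92.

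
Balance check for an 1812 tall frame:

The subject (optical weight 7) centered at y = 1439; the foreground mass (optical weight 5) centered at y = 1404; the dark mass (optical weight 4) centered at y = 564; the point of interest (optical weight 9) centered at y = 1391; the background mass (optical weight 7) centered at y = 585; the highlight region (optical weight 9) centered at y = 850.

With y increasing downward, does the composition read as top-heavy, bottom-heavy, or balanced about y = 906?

Total weight = 7 + 5 + 4 + 9 + 7 + 9 = 41.
Σw·y = 7·1439 + 5·1404 + 4·564 + 9·1391 + 7·585 + 9·850 = 43613, so ȳ = 43613/41 ≈ 1063.73.
1063.7 lies below (larger y than) the midline 906, so the layout is bottom-heavy.

bottom-heavy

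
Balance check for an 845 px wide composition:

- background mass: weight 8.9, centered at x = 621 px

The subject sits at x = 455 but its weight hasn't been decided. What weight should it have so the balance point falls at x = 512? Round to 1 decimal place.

Known: weight 8.9 with moment 8.9·621 = 5526.9.
Balance at x = 512 requires (5526.9 + w·455) / (8.9 + w) = 512.
So w = (512·8.9 − 5526.9)/(455 − 512) = -970.1/-57 ≈ 17.02.

w ≈ 17.0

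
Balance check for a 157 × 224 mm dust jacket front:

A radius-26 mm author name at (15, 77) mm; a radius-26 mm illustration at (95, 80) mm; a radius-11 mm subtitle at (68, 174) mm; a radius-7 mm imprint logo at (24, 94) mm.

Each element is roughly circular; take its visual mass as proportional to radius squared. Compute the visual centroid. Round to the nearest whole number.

(55, 87)

r² weights: author name 26² = 676, illustration 26² = 676, subtitle 11² = 121, imprint logo 7² = 49. Total = 1522.
x: (676·15 + 676·95 + 121·68 + 49·24) / 1522 = 83764 / 1522 ≈ 55.04
y: (676·77 + 676·80 + 121·174 + 49·94) / 1522 = 131792 / 1522 ≈ 86.59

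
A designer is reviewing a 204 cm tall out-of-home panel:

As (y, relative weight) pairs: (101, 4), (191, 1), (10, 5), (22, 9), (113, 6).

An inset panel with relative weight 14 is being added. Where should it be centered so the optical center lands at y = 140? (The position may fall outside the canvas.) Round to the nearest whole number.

y ≈ 281

With the inset panel, Σw becomes 4 + 1 + 5 + 9 + 6 + 14 = 39.
y: target moment 39×140 = 5460; current 4·101 + 1·191 + 5·10 + 9·22 + 6·113 = 1521; the inset panel supplies 3939, so y = 3939/14 ≈ 281.36.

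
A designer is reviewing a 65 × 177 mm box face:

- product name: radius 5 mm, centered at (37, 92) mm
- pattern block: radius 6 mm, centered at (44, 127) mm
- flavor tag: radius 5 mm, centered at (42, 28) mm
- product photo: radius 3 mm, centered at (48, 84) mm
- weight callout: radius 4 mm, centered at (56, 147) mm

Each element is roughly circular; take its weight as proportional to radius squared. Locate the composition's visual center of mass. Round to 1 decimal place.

(44.0, 96.2)

Weights ∝ r²: product name 5² = 25, pattern block 6² = 36, flavor tag 5² = 25, product photo 3² = 9, weight callout 4² = 16; Σw = 111.
x-moment: 25·37 + 36·44 + 25·42 + 9·48 + 16·56 = 4887; centroid 4887/111 ≈ 44.03.
y-moment: 25·92 + 36·127 + 25·28 + 9·84 + 16·147 = 10680; centroid 10680/111 ≈ 96.22.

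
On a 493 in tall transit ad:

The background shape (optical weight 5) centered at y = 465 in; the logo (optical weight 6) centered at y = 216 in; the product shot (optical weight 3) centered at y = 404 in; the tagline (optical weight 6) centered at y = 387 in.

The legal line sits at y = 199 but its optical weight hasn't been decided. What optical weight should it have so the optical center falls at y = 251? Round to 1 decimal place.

w ≈ 41.1

Existing Σw = 20 (5 + 6 + 3 + 6); existing moment 5·465 + 6·216 + 3·404 + 6·387 = 7155.
Balance at y = 251 requires (7155 + w·199) / (20 + w) = 251.
So w = (251·20 − 7155)/(199 − 251) = -2135/-52 ≈ 41.06.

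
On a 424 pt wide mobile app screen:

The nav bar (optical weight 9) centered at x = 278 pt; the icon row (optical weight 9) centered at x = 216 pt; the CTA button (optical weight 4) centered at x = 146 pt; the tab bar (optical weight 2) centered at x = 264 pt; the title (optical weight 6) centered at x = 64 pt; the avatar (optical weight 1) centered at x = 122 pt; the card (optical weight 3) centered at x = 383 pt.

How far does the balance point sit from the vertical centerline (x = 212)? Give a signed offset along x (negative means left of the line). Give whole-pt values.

Weights sum to 9 + 9 + 4 + 2 + 6 + 1 + 3 = 34.
x: (9·278 + 9·216 + 4·146 + 2·264 + 6·64 + 1·122 + 3·383) / 34 = 7213 / 34 ≈ 212.15
Offset from x = 212: 212.15 − 212 ≈ 0.15.

≈ 0 pt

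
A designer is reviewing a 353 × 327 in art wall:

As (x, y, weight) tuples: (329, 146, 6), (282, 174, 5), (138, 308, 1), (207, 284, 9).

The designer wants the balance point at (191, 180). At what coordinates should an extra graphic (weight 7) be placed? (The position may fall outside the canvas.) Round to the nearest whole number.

With the extra graphic, Σw becomes 6 + 5 + 1 + 9 + 7 = 28.
x: target moment 28×191 = 5348; current 6·329 + 5·282 + 1·138 + 9·207 = 5385; the extra graphic supplies -37, so x = -37/7 ≈ -5.29.
y: target moment 28×180 = 5040; current 6·146 + 5·174 + 1·308 + 9·284 = 4610; the extra graphic supplies 430, so y = 430/7 ≈ 61.43.

(-5, 61)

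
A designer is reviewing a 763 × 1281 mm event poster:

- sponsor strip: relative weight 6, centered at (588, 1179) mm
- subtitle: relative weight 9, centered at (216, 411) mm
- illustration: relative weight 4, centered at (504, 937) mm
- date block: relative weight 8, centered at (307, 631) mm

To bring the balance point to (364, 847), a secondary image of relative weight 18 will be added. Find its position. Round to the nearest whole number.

With the secondary image, Σw becomes 6 + 9 + 4 + 8 + 18 = 45.
x: target moment 45×364 = 16380; current 6·588 + 9·216 + 4·504 + 8·307 = 9944; the secondary image supplies 6436, so x = 6436/18 ≈ 357.56.
y: target moment 45×847 = 38115; current 6·1179 + 9·411 + 4·937 + 8·631 = 19569; the secondary image supplies 18546, so y = 18546/18 ≈ 1030.33.

(358, 1030)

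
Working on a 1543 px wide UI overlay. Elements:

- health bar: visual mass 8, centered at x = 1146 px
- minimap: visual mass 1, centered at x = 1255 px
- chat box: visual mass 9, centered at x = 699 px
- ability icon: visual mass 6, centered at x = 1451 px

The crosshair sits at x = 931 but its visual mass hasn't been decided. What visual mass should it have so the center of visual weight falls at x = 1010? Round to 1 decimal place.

Existing Σw = 24 (8 + 1 + 9 + 6); existing moment 8·1146 + 1·1255 + 9·699 + 6·1451 = 25420.
Set Σw·x/Σw = 1010: (25420 + 931w) = 1010·(24 + w).
So w = (1010·24 − 25420)/(931 − 1010) = -1180/-79 ≈ 14.94.

w ≈ 14.9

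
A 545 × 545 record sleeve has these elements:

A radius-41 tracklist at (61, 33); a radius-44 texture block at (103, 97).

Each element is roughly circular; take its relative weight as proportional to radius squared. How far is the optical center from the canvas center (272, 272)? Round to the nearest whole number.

≈ 278

r² weights: tracklist 41² = 1681, texture block 44² = 1936. Total = 3617.
x-moment: 1681·61 + 1936·103 = 301949; centroid 301949/3617 ≈ 83.48.
y-moment: 1681·33 + 1936·97 = 243265; centroid 243265/3617 ≈ 67.26.
Relative to (272, 272): Δ = (-188.52, -204.74); |Δ| = √(-188.52² + -204.74²) ≈ 278.32.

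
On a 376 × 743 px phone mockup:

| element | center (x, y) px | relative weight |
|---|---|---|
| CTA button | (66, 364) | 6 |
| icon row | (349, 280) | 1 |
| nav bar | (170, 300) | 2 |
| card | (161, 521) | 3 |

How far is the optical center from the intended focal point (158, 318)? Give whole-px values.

Weights sum to 6 + 1 + 2 + 3 = 12.
Σw·x = 6·66 + 1·349 + 2·170 + 3·161 = 1568, so x̄ = 1568/12 ≈ 130.67.
Σw·y = 6·364 + 1·280 + 2·300 + 3·521 = 4627, so ȳ = 4627/12 ≈ 385.58.
From (158, 318): dx = -27.33, dy = 67.58, so the distance is √(dx²+dy²) ≈ 72.90.

≈ 73 px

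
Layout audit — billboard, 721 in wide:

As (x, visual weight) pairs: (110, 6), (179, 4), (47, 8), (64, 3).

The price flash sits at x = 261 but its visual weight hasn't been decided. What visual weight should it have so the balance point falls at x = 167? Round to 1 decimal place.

Known weights sum to 6 + 4 + 8 + 3 = 21; their moment is 6·110 + 4·179 + 8·47 + 3·64 = 1944.
Balance at x = 167 requires (1944 + w·261) / (21 + w) = 167.
Rearranging, w·(261 − 167) = 167·21 − 1944 = 1563, so w ≈ 1563/94 = 16.63.

w ≈ 16.6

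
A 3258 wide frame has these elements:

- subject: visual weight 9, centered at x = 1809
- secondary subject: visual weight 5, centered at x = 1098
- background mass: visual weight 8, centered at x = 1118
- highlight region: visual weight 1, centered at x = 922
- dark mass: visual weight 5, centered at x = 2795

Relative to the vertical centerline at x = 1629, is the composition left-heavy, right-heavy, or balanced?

Weights sum to 9 + 5 + 8 + 1 + 5 = 28.
x-moment: 9·1809 + 5·1098 + 8·1118 + 1·922 + 5·2795 = 45612; centroid 45612/28 ≈ 1629.00.
The centroid 1629.00 matches the midline at 1629, so the layout is balanced.

balanced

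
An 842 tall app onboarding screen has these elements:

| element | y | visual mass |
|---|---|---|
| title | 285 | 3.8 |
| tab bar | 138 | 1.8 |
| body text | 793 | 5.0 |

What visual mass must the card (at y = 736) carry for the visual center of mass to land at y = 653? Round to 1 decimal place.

w ≈ 19.6

Known weights sum to 3.8 + 1.8 + 5.0 = 10.6; their moment is 3.8·285 + 1.8·138 + 5.0·793 = 5296.4.
For the centroid to hit 653: (5296.4 + w·736) / (10.6 + w) = 653.
Solving: w = (653·10.6 − 5296.4) / (736 − 653) = 1625.4 / 83 ≈ 19.58.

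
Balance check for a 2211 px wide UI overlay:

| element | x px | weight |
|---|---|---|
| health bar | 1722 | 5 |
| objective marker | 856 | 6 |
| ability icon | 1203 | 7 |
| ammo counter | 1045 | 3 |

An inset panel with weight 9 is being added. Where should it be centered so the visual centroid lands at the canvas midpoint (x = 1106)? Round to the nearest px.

x ≈ 875

After adding the inset panel, total weight = 5 + 6 + 7 + 3 + 9 = 30.
x: need Σw·x = 30·1106 = 33180. Existing = 5·1722 + 6·856 + 7·1203 + 3·1045 = 25302. Remainder 7878 / 9 ≈ 875.33.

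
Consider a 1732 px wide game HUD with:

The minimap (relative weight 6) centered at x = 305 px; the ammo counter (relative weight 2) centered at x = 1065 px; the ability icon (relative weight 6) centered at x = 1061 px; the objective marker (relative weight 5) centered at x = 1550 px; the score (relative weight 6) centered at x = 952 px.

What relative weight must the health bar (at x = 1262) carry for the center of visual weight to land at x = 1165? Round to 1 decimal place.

Fixed elements: Σw = 6 + 2 + 6 + 5 + 6 = 25, Σw·x = 6·305 + 2·1065 + 6·1061 + 5·1550 + 6·952 = 23788.
For the centroid to hit 1165: (23788 + w·1262) / (25 + w) = 1165.
Solving: w = (1165·25 − 23788) / (1262 − 1165) = 5337 / 97 ≈ 55.02.

w ≈ 55.0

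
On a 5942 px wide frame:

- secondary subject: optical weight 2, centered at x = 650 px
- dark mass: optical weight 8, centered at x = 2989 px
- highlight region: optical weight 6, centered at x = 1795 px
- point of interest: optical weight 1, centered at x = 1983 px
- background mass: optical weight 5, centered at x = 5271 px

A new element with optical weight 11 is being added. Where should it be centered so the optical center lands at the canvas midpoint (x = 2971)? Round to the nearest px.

x ≈ 3066

New total weight: (2 + 8 + 6 + 1 + 5) + 11 = 33.
x: target moment 33×2971 = 98043; current 2·650 + 8·2989 + 6·1795 + 1·1983 + 5·5271 = 64320; the new element supplies 33723, so x = 33723/11 ≈ 3065.73.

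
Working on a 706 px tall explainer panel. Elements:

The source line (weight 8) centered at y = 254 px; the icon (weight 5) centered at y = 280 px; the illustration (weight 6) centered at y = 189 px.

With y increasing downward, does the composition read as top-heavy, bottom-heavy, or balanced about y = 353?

Weights sum to 8 + 5 + 6 = 19.
Σw·y = 8·254 + 5·280 + 6·189 = 4566, so ȳ = 4566/19 ≈ 240.32.
240.3 lies above (smaller y than) the midline 353, so the layout is top-heavy.

top-heavy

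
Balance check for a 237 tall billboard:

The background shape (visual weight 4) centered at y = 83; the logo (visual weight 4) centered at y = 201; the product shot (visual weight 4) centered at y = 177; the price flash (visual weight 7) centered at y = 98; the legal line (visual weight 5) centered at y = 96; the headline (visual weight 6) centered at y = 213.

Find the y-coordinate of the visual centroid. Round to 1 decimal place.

Weights sum to 4 + 4 + 4 + 7 + 5 + 6 = 30.
y: (4·83 + 4·201 + 4·177 + 7·98 + 5·96 + 6·213) / 30 = 4288 / 30 ≈ 142.93

y ≈ 142.9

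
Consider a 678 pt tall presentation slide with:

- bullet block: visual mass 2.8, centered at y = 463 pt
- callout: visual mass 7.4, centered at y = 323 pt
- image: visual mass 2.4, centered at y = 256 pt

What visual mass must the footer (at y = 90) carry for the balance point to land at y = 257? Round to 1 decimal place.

Existing Σw = 12.6 (2.8 + 7.4 + 2.4); existing moment 2.8·463 + 7.4·323 + 2.4·256 = 4301.0.
Set Σw·y/Σw = 257: (4301.0 + 90w) = 257·(12.6 + w).
Rearranging, w·(90 − 257) = 257·12.6 − 4301.0 = -1062.8, so w ≈ -1062.8/-167 = 6.36.

w ≈ 6.4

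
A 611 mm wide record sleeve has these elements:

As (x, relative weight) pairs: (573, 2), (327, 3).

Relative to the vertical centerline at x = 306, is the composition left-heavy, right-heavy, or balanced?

Weights sum to 2 + 3 = 5.
Σw·x = 2·573 + 3·327 = 2127, so x̄ = 2127/5 ≈ 425.40.
Since 425.4 is right of 306, the composition reads right-heavy.

right-heavy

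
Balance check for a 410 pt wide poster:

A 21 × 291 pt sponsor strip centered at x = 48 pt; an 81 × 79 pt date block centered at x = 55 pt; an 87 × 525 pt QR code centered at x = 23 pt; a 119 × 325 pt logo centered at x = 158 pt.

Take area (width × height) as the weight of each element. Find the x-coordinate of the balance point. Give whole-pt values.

x ≈ 81

Areas: sponsor strip 21·291 = 6111, date block 81·79 = 6399, QR code 87·525 = 45675, logo 119·325 = 38675. Total weight = 96860.
Σw·x = 6111·48 + 6399·55 + 45675·23 + 38675·158 = 7806448, so x̄ = 7806448/96860 ≈ 80.60.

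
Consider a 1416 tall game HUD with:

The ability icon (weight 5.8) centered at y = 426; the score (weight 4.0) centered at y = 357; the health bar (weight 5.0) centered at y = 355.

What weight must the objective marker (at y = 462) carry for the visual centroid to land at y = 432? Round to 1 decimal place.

w ≈ 24.0

Fixed elements: Σw = 5.8 + 4.0 + 5.0 = 14.8, Σw·y = 5.8·426 + 4.0·357 + 5.0·355 = 5673.8.
Set Σw·y/Σw = 432: (5673.8 + 462w) = 432·(14.8 + w).
Rearranging, w·(462 − 432) = 432·14.8 − 5673.8 = 719.8, so w ≈ 719.8/30 = 23.99.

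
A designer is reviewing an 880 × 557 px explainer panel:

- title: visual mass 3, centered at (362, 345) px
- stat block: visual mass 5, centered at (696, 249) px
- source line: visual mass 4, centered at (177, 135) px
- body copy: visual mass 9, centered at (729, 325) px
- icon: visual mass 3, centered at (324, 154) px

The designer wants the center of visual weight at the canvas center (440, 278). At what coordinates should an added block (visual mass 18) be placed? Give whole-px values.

After adding the added block, total weight = 3 + 5 + 4 + 9 + 3 + 18 = 42.
Along x: (12807 + 18·x) / 42 = 440 (existing moment 3·362 + 5·696 + 4·177 + 9·729 + 3·324 = 12807) ⇒ x = (18480 − 12807) / 18 ≈ 315.17.
Along y: (6207 + 18·y) / 42 = 278 (existing moment 3·345 + 5·249 + 4·135 + 9·325 + 3·154 = 6207) ⇒ y = (11676 − 6207) / 18 ≈ 303.83.

(315, 304)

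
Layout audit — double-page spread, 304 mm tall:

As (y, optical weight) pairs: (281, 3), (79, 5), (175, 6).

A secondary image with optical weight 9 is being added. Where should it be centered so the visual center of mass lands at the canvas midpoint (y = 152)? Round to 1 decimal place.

With the secondary image, Σw becomes 3 + 5 + 6 + 9 = 23.
Along y: (2288 + 9·y) / 23 = 152 (existing moment 3·281 + 5·79 + 6·175 = 2288) ⇒ y = (3496 − 2288) / 9 ≈ 134.22.

y ≈ 134.2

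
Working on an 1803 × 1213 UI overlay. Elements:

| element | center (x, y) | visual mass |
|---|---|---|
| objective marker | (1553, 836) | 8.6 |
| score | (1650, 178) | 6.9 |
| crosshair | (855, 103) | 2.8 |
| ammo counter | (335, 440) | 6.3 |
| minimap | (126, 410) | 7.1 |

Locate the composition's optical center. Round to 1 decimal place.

(950.8, 453.9)

Σw = 8.6 + 6.9 + 2.8 + 6.3 + 7.1 = 31.7.
Σw·x = 8.6·1553 + 6.9·1650 + 2.8·855 + 6.3·335 + 7.1·126 = 30139.9, so x̄ = 30139.9/31.7 ≈ 950.79.
Σw·y = 8.6·836 + 6.9·178 + 2.8·103 + 6.3·440 + 7.1·410 = 14389.2, so ȳ = 14389.2/31.7 ≈ 453.92.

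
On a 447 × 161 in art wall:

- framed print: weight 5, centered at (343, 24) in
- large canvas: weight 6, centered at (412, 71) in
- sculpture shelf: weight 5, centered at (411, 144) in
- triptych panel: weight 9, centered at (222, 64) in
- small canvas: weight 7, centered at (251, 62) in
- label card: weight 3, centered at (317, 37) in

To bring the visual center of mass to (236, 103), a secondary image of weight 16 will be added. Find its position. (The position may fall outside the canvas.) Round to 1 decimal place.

(68.0, 179.1)

After adding the secondary image, total weight = 5 + 6 + 5 + 9 + 7 + 3 + 16 = 51.
x: target moment 51×236 = 12036; current 5·343 + 6·412 + 5·411 + 9·222 + 7·251 + 3·317 = 10948; the secondary image supplies 1088, so x = 1088/16 ≈ 68.00.
y: target moment 51×103 = 5253; current 5·24 + 6·71 + 5·144 + 9·64 + 7·62 + 3·37 = 2387; the secondary image supplies 2866, so y = 2866/16 ≈ 179.12.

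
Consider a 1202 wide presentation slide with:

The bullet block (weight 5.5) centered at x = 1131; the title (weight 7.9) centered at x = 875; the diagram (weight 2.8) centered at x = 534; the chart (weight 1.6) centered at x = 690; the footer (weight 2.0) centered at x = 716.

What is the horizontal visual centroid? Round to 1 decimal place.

Weights sum to 5.5 + 7.9 + 2.8 + 1.6 + 2.0 = 19.8.
x: (5.5·1131 + 7.9·875 + 2.8·534 + 1.6·690 + 2.0·716) / 19.8 = 17164.2 / 19.8 ≈ 866.88

x ≈ 866.9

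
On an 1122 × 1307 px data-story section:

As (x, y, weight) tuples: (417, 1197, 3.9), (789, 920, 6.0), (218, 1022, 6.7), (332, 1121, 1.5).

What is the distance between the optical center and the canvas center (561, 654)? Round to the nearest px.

Weights sum to 3.9 + 6.0 + 6.7 + 1.5 = 18.1.
x: (3.9·417 + 6.0·789 + 6.7·218 + 1.5·332) / 18.1 = 8318.9 / 18.1 ≈ 459.61
y: (3.9·1197 + 6.0·920 + 6.7·1022 + 1.5·1121) / 18.1 = 18717.2 / 18.1 ≈ 1034.10
Offset from (561, 654): Δx ≈ -101.39, Δy ≈ 380.10; distance = √(Δx² + Δy²) ≈ 393.39.

≈ 393 px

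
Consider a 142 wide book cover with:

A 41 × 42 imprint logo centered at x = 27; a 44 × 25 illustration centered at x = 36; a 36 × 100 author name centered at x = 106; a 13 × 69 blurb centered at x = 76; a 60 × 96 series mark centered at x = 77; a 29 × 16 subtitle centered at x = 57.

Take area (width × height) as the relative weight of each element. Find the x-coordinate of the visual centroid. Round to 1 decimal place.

Taking area as weight: imprint logo 41·42 = 1722, illustration 44·25 = 1100, author name 36·100 = 3600, blurb 13·69 = 897, series mark 60·96 = 5760, subtitle 29·16 = 464. Sum 13543.
x-moment: 1722·27 + 1100·36 + 3600·106 + 897·76 + 5760·77 + 464·57 = 1005834; centroid 1005834/13543 ≈ 74.27.

x ≈ 74.3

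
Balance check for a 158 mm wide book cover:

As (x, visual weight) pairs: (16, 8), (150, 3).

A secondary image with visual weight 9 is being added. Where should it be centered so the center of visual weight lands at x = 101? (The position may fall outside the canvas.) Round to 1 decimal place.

New total weight: (8 + 3) + 9 = 20.
Along x: (578 + 9·x) / 20 = 101 (existing moment 8·16 + 3·150 = 578) ⇒ x = (2020 − 578) / 9 ≈ 160.22.

x ≈ 160.2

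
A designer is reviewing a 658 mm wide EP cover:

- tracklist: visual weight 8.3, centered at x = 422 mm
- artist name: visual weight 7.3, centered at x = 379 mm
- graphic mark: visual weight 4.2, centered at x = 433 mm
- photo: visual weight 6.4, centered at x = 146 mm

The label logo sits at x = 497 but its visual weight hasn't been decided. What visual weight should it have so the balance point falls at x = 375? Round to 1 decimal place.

w ≈ 6.6

Known weights sum to 8.3 + 7.3 + 4.2 + 6.4 = 26.2; their moment is 8.3·422 + 7.3·379 + 4.2·433 + 6.4·146 = 9022.3.
Balance at x = 375 requires (9022.3 + w·497) / (26.2 + w) = 375.
So w = (375·26.2 − 9022.3)/(497 − 375) = 802.7/122 ≈ 6.58.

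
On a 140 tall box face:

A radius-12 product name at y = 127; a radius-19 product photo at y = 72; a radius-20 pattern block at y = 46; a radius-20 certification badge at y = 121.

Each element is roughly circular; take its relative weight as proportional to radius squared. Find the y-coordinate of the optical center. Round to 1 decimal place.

Weights ∝ r²: product name 12² = 144, product photo 19² = 361, pattern block 20² = 400, certification badge 20² = 400; Σw = 1305.
y: (144·127 + 361·72 + 400·46 + 400·121) / 1305 = 111080 / 1305 ≈ 85.12

y ≈ 85.1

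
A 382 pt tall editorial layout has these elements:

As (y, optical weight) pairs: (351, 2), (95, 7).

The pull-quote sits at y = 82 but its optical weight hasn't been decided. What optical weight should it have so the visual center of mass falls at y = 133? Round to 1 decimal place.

w ≈ 3.3

Existing Σw = 9 (2 + 7); existing moment 2·351 + 7·95 = 1367.
For the centroid to hit 133: (1367 + w·82) / (9 + w) = 133.
Solving: w = (133·9 − 1367) / (82 − 133) = -170 / -51 ≈ 3.33.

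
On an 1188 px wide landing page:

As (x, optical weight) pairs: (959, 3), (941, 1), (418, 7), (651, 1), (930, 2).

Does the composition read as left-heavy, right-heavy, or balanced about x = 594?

right-heavy

Total weight = 3 + 1 + 7 + 1 + 2 = 14.
x-moment: 3·959 + 1·941 + 7·418 + 1·651 + 2·930 = 9255; centroid 9255/14 ≈ 661.07.
661.1 lies right of the midline 594, so the layout is right-heavy.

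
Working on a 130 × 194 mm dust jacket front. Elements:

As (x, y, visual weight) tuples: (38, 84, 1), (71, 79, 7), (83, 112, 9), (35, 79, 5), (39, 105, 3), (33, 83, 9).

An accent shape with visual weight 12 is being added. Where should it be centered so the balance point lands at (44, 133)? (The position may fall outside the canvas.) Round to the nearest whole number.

New total weight: (1 + 7 + 9 + 5 + 3 + 9) + 12 = 46.
x: target moment 46×44 = 2024; current 1·38 + 7·71 + 9·83 + 5·35 + 3·39 + 9·33 = 1871; the accent shape supplies 153, so x = 153/12 ≈ 12.75.
y: target moment 46×133 = 6118; current 1·84 + 7·79 + 9·112 + 5·79 + 3·105 + 9·83 = 3102; the accent shape supplies 3016, so y = 3016/12 ≈ 251.33.

(13, 251)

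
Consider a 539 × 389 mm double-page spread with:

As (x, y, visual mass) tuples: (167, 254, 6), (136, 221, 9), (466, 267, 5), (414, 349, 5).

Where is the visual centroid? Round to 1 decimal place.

Weights sum to 6 + 9 + 5 + 5 = 25.
x: (6·167 + 9·136 + 5·466 + 5·414) / 25 = 6626 / 25 ≈ 265.04
y: (6·254 + 9·221 + 5·267 + 5·349) / 25 = 6593 / 25 ≈ 263.72

(265.0, 263.7)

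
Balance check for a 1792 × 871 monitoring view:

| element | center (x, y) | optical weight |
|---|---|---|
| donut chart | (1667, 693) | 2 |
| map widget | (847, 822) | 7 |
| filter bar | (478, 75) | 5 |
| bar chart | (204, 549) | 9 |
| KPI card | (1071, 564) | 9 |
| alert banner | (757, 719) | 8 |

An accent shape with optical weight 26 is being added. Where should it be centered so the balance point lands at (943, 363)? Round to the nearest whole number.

(1271, 26)

After adding the accent shape, total weight = 2 + 7 + 5 + 9 + 9 + 8 + 26 = 66.
x: target moment 66×943 = 62238; current 2·1667 + 7·847 + 5·478 + 9·204 + 9·1071 + 8·757 = 29184; the accent shape supplies 33054, so x = 33054/26 ≈ 1271.31.
y: target moment 66×363 = 23958; current 2·693 + 7·822 + 5·75 + 9·549 + 9·564 + 8·719 = 23284; the accent shape supplies 674, so y = 674/26 ≈ 25.92.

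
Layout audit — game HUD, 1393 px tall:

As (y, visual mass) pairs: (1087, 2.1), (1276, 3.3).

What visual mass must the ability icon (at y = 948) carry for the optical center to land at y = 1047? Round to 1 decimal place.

Fixed elements: Σw = 2.1 + 3.3 = 5.4, Σw·y = 2.1·1087 + 3.3·1276 = 6493.5.
Set Σw·y/Σw = 1047: (6493.5 + 948w) = 1047·(5.4 + w).
Rearranging, w·(948 − 1047) = 1047·5.4 − 6493.5 = -839.7, so w ≈ -839.7/-99 = 8.48.

w ≈ 8.5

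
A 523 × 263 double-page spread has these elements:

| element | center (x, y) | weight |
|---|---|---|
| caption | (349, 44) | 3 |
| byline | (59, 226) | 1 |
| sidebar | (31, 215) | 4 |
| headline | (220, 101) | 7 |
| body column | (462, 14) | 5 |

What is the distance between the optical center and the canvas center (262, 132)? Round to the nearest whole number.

≈ 33

Total weight = 3 + 1 + 4 + 7 + 5 = 20.
Σw·x = 3·349 + 1·59 + 4·31 + 7·220 + 5·462 = 5080, so x̄ = 5080/20 ≈ 254.00.
Σw·y = 3·44 + 1·226 + 4·215 + 7·101 + 5·14 = 1995, so ȳ = 1995/20 ≈ 99.75.
Offset from (262, 132): Δx ≈ -8.00, Δy ≈ -32.25; distance = √(Δx² + Δy²) ≈ 33.23.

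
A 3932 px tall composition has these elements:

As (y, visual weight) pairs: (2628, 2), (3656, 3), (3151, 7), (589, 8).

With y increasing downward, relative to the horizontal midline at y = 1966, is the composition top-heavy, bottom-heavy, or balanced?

bottom-heavy

Σw = 2 + 3 + 7 + 8 = 20.
y-moment: 2·2628 + 3·3656 + 7·3151 + 8·589 = 42993; centroid 42993/20 ≈ 2149.65.
2149.7 vs midline 1966 → bottom-heavy.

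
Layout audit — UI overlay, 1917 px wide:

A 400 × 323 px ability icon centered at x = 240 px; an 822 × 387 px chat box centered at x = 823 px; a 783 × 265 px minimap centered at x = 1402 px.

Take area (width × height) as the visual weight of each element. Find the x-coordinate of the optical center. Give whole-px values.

Areas: ability icon 400·323 = 129200, chat box 822·387 = 318114, minimap 783·265 = 207495. Total weight = 654809.
x: (129200·240 + 318114·823 + 207495·1402) / 654809 = 583723812 / 654809 ≈ 891.44

x ≈ 891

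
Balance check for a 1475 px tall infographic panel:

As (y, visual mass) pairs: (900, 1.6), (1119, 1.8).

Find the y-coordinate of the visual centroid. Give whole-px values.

y ≈ 1016

Σw = 1.6 + 1.8 = 3.4.
Σw·y = 1.6·900 + 1.8·1119 = 3454.2, so ȳ = 3454.2/3.4 ≈ 1015.94.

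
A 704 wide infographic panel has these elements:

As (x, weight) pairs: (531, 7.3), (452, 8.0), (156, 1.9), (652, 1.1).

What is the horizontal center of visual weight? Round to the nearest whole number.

x ≈ 465

Weights sum to 7.3 + 8.0 + 1.9 + 1.1 = 18.3.
Σw·x = 7.3·531 + 8.0·452 + 1.9·156 + 1.1·652 = 8505.9, so x̄ = 8505.9/18.3 ≈ 464.80.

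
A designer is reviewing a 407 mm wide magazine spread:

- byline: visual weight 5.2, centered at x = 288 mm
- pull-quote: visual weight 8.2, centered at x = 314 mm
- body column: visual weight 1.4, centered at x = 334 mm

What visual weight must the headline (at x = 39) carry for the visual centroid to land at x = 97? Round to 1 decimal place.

w ≈ 53.5

Known weights sum to 5.2 + 8.2 + 1.4 = 14.8; their moment is 5.2·288 + 8.2·314 + 1.4·334 = 4540.0.
For the centroid to hit 97: (4540.0 + w·39) / (14.8 + w) = 97.
Solving: w = (97·14.8 − 4540.0) / (39 − 97) = -3104.4 / -58 ≈ 53.52.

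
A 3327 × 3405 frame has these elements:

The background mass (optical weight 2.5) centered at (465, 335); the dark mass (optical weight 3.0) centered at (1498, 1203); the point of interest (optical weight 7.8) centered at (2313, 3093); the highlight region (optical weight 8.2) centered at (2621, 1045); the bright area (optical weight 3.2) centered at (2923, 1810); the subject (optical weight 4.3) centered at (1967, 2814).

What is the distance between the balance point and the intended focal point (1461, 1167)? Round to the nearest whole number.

Weights sum to 2.5 + 3.0 + 7.8 + 8.2 + 3.2 + 4.3 = 29.0.
x: (2.5·465 + 3.0·1498 + 7.8·2313 + 8.2·2621 + 3.2·2923 + 4.3·1967) / 29.0 = 63001.8 / 29.0 ≈ 2172.48
y: (2.5·335 + 3.0·1203 + 7.8·3093 + 8.2·1045 + 3.2·1810 + 4.3·2814) / 29.0 = 55033.1 / 29.0 ≈ 1897.69
Relative to (1461, 1167): Δ = (711.48, 730.69); |Δ| = √(711.48² + 730.69²) ≈ 1019.86.

≈ 1020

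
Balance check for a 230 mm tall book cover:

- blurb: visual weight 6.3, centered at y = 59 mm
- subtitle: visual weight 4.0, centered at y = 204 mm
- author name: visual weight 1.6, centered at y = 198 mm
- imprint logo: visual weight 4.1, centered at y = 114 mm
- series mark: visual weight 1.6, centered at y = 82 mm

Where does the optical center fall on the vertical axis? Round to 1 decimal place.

y ≈ 119.5

Weights sum to 6.3 + 4.0 + 1.6 + 4.1 + 1.6 = 17.6.
Σw·y = 6.3·59 + 4.0·204 + 1.6·198 + 4.1·114 + 1.6·82 = 2103.1, so ȳ = 2103.1/17.6 ≈ 119.49.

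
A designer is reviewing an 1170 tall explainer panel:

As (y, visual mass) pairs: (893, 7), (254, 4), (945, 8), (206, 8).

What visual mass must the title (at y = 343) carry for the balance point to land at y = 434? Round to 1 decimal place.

Existing Σw = 27 (7 + 4 + 8 + 8); existing moment 7·893 + 4·254 + 8·945 + 8·206 = 16475.
Set Σw·y/Σw = 434: (16475 + 343w) = 434·(27 + w).
So w = (434·27 − 16475)/(343 − 434) = -4757/-91 ≈ 52.27.

w ≈ 52.3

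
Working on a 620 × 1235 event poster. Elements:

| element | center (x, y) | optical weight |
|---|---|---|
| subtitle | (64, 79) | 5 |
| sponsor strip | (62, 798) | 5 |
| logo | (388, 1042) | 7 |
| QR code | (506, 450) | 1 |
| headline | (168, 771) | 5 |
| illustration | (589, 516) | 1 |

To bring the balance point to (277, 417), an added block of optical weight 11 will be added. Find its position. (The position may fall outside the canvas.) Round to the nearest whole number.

After adding the added block, total weight = 5 + 5 + 7 + 1 + 5 + 1 + 11 = 35.
x: target moment 35×277 = 9695; current 5·64 + 5·62 + 7·388 + 1·506 + 5·168 + 1·589 = 5281; the added block supplies 4414, so x = 4414/11 ≈ 401.27.
y: target moment 35×417 = 14595; current 5·79 + 5·798 + 7·1042 + 1·450 + 5·771 + 1·516 = 16500; the added block supplies -1905, so y = -1905/11 ≈ -173.18.

(401, -173)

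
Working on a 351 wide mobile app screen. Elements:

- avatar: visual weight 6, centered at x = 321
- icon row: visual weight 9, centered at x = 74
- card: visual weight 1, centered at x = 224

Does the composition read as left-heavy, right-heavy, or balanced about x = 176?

Total weight = 6 + 9 + 1 = 16.
x: (6·321 + 9·74 + 1·224) / 16 = 2816 / 16 ≈ 176.00
176.00 = 176 exactly: balanced.

balanced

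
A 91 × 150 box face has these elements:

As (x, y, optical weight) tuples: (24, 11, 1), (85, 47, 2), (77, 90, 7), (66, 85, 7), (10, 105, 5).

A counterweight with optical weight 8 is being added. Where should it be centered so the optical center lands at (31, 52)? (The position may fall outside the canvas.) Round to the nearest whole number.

New total weight: (1 + 2 + 7 + 7 + 5) + 8 = 30.
Along x: (1245 + 8·x) / 30 = 31 (existing moment 1·24 + 2·85 + 7·77 + 7·66 + 5·10 = 1245) ⇒ x = (930 − 1245) / 8 ≈ -39.38.
Along y: (1855 + 8·y) / 30 = 52 (existing moment 1·11 + 2·47 + 7·90 + 7·85 + 5·105 = 1855) ⇒ y = (1560 − 1855) / 8 ≈ -36.88.

(-39, -37)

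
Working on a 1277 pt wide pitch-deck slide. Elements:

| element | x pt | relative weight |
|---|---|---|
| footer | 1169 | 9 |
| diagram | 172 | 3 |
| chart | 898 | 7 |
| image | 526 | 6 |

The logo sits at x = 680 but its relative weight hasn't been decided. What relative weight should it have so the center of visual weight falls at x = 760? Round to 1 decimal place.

Known weights sum to 9 + 3 + 7 + 6 = 25; their moment is 9·1169 + 3·172 + 7·898 + 6·526 = 20479.
For the centroid to hit 760: (20479 + w·680) / (25 + w) = 760.
Solving: w = (760·25 − 20479) / (680 − 760) = -1479 / -80 ≈ 18.49.

w ≈ 18.5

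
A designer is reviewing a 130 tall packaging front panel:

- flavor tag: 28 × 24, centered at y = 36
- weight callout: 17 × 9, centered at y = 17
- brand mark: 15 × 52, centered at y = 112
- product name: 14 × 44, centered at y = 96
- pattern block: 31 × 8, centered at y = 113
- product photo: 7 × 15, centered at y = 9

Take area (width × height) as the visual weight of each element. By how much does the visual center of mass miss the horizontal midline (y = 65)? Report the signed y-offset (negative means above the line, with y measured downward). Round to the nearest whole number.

Areas: flavor tag 28·24 = 672, weight callout 17·9 = 153, brand mark 15·52 = 780, product name 14·44 = 616, pattern block 31·8 = 248, product photo 7·15 = 105. Total weight = 2574.
Σw·y = 202258; ȳ = 202258/2574 ≈ 78.58.
Against y = 65, that's 78.58 − 65 = 13.58.

≈ 14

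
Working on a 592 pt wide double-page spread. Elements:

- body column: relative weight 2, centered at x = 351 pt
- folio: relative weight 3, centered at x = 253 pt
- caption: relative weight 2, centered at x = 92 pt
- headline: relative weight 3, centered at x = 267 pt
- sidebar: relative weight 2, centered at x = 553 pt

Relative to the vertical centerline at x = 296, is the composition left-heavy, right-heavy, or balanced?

Weights sum to 2 + 3 + 2 + 3 + 2 = 12.
x: (2·351 + 3·253 + 2·92 + 3·267 + 2·553) / 12 = 3552 / 12 ≈ 296.00
The centroid 296.00 matches the midline at 296, so the layout is balanced.

balanced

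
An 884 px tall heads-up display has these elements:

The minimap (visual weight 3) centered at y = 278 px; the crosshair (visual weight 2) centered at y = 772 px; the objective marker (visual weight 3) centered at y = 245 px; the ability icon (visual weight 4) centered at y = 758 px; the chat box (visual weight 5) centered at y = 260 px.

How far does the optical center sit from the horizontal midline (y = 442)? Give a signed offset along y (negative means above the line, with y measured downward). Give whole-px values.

≈ -4 px

Weights sum to 3 + 2 + 3 + 4 + 5 = 17.
y: (3·278 + 2·772 + 3·245 + 4·758 + 5·260) / 17 = 7445 / 17 ≈ 437.94
Difference: 437.94 − 442 ≈ -4.06.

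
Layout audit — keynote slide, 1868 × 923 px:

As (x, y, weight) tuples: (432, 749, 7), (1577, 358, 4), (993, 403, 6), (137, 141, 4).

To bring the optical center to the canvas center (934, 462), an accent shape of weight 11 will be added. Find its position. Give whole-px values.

(1277, 466)

New total weight: (7 + 4 + 6 + 4) + 11 = 32.
Along x: (15838 + 11·x) / 32 = 934 (existing moment 7·432 + 4·1577 + 6·993 + 4·137 = 15838) ⇒ x = (29888 − 15838) / 11 ≈ 1277.27.
Along y: (9657 + 11·y) / 32 = 462 (existing moment 7·749 + 4·358 + 6·403 + 4·141 = 9657) ⇒ y = (14784 − 9657) / 11 ≈ 466.09.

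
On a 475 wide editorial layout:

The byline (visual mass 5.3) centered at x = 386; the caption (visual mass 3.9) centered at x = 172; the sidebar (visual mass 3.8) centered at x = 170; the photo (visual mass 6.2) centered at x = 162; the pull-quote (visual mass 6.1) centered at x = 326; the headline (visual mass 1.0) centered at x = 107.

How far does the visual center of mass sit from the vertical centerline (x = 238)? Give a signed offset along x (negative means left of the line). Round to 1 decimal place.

Σw = 5.3 + 3.9 + 3.8 + 6.2 + 6.1 + 1.0 = 26.3.
x-moment: 5.3·386 + 3.9·172 + 3.8·170 + 6.2·162 + 6.1·326 + 1.0·107 = 6462.6; centroid 6462.6/26.3 ≈ 245.73.
Difference: 245.73 − 238 ≈ 7.73.

≈ 7.7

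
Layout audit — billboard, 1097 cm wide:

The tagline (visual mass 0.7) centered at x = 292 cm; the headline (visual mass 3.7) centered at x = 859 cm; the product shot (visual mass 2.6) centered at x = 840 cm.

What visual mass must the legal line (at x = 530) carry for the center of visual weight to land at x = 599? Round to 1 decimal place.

w ≈ 19.9

Known weights sum to 0.7 + 3.7 + 2.6 = 7.0; their moment is 0.7·292 + 3.7·859 + 2.6·840 = 5566.7.
For the centroid to hit 599: (5566.7 + w·530) / (7.0 + w) = 599.
Rearranging, w·(530 − 599) = 599·7.0 − 5566.7 = -1373.7, so w ≈ -1373.7/-69 = 19.91.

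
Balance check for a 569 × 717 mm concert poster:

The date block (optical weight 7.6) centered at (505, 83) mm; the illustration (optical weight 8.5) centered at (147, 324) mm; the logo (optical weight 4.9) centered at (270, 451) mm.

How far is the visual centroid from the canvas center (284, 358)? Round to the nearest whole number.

≈ 94 mm

Weights sum to 7.6 + 8.5 + 4.9 = 21.0.
Σw·x = 7.6·505 + 8.5·147 + 4.9·270 = 6410.5, so x̄ = 6410.5/21.0 ≈ 305.26.
Σw·y = 7.6·83 + 8.5·324 + 4.9·451 = 5594.7, so ȳ = 5594.7/21.0 ≈ 266.41.
Offset from (284, 358): Δx ≈ 21.26, Δy ≈ -91.59; distance = √(Δx² + Δy²) ≈ 94.02.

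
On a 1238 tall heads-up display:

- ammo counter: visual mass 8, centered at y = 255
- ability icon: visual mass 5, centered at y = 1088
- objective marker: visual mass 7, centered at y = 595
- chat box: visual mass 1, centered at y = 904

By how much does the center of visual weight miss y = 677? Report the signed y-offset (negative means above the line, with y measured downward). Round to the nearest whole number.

≈ -79

Total weight = 8 + 5 + 7 + 1 = 21.
Σw·y = 8·255 + 5·1088 + 7·595 + 1·904 = 12549, so ȳ = 12549/21 ≈ 597.57.
Offset from y = 677: 597.57 − 677 ≈ -79.43.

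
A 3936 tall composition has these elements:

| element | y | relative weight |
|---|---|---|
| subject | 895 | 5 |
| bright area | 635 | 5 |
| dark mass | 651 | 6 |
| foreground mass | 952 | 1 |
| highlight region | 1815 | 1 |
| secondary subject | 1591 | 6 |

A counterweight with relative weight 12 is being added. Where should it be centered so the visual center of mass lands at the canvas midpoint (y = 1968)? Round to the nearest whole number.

y ≈ 3915

New total weight: (5 + 5 + 6 + 1 + 1 + 6) + 12 = 36.
Along y: (23869 + 12·y) / 36 = 1968 (existing moment 5·895 + 5·635 + 6·651 + 1·952 + 1·1815 + 6·1591 = 23869) ⇒ y = (70848 − 23869) / 12 ≈ 3914.92.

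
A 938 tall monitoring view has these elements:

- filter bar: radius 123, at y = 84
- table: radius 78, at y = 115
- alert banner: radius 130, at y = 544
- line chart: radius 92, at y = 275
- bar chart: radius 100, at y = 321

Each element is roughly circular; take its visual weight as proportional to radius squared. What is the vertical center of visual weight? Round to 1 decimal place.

y ≈ 295.2

Weights ∝ r²: filter bar 123² = 15129, table 78² = 6084, alert banner 130² = 16900, line chart 92² = 8464, bar chart 100² = 10000; Σw = 56577.
y-moment: 15129·84 + 6084·115 + 16900·544 + 8464·275 + 10000·321 = 16701696; centroid 16701696/56577 ≈ 295.20.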